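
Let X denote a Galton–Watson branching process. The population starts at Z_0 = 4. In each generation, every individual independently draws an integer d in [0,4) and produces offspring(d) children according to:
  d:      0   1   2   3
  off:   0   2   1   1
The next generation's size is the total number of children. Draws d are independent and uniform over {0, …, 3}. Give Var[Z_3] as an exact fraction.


Outcome values over d=0..3: [0, 2, 1, 1]
Σy = 4, Σy² = 6, M = 4
μ = 4/4 = 1,  σ² = 6/4 − (1)² = 1/2
V_0 = 0, E_0 = 4
V_1 = 1/2·E_0 + (1)²·V_0 = 2;  E_1 = 4
V_2 = 1/2·E_1 + (1)²·V_1 = 4;  E_2 = 4
V_3 = 1/2·E_2 + (1)²·V_2 = 6;  E_3 = 4

6


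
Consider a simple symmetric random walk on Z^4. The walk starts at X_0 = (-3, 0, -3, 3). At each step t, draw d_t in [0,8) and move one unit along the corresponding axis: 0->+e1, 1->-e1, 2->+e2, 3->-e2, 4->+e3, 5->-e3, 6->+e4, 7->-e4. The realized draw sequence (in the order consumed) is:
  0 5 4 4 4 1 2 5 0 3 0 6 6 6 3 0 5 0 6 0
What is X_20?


t=0: X=(-3, 0, -3, 3), d=0 → +e1, X_1=(-2, 0, -3, 3)
t=1: X=(-2, 0, -3, 3), d=5 → -e3, X_2=(-2, 0, -4, 3)
t=2: X=(-2, 0, -4, 3), d=4 → +e3, X_3=(-2, 0, -3, 3)
t=3: X=(-2, 0, -3, 3), d=4 → +e3, X_4=(-2, 0, -2, 3)
t=4: X=(-2, 0, -2, 3), d=4 → +e3, X_5=(-2, 0, -1, 3)
t=5: X=(-2, 0, -1, 3), d=1 → -e1, X_6=(-3, 0, -1, 3)
t=6: X=(-3, 0, -1, 3), d=2 → +e2, X_7=(-3, 1, -1, 3)
t=7: X=(-3, 1, -1, 3), d=5 → -e3, X_8=(-3, 1, -2, 3)
t=8: X=(-3, 1, -2, 3), d=0 → +e1, X_9=(-2, 1, -2, 3)
t=9: X=(-2, 1, -2, 3), d=3 → -e2, X_10=(-2, 0, -2, 3)
t=10: X=(-2, 0, -2, 3), d=0 → +e1, X_11=(-1, 0, -2, 3)
t=11: X=(-1, 0, -2, 3), d=6 → +e4, X_12=(-1, 0, -2, 4)
t=12: X=(-1, 0, -2, 4), d=6 → +e4, X_13=(-1, 0, -2, 5)
t=13: X=(-1, 0, -2, 5), d=6 → +e4, X_14=(-1, 0, -2, 6)
t=14: X=(-1, 0, -2, 6), d=3 → -e2, X_15=(-1, -1, -2, 6)
t=15: X=(-1, -1, -2, 6), d=0 → +e1, X_16=(0, -1, -2, 6)
t=16: X=(0, -1, -2, 6), d=5 → -e3, X_17=(0, -1, -3, 6)
t=17: X=(0, -1, -3, 6), d=0 → +e1, X_18=(1, -1, -3, 6)
t=18: X=(1, -1, -3, 6), d=6 → +e4, X_19=(1, -1, -3, 7)
t=19: X=(1, -1, -3, 7), d=0 → +e1, X_20=(2, -1, -3, 7)

(2, -1, -3, 7)


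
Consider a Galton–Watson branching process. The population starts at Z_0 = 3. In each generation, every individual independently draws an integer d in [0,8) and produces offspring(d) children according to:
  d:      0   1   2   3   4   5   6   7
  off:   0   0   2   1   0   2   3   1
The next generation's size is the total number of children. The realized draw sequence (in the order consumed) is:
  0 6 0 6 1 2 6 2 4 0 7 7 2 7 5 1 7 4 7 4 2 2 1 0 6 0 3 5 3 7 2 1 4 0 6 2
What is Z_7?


gen 0: Z_0=3, draws=[0, 6, 0], offspring=[0, 3, 0], Z_1=3
gen 1: Z_1=3, draws=[6, 1, 2], offspring=[3, 0, 2], Z_2=5
gen 2: Z_2=5, draws=[6, 2, 4, 0, 7], offspring=[3, 2, 0, 0, 1], Z_3=6
gen 3: Z_3=6, draws=[7, 2, 7, 5, 1, 7], offspring=[1, 2, 1, 2, 0, 1], Z_4=7
gen 4: Z_4=7, draws=[4, 7, 4, 2, 2, 1, 0], offspring=[0, 1, 0, 2, 2, 0, 0], Z_5=5
gen 5: Z_5=5, draws=[6, 0, 3, 5, 3], offspring=[3, 0, 1, 2, 1], Z_6=7
gen 6: Z_6=7, draws=[7, 2, 1, 4, 0, 6, 2], offspring=[1, 2, 0, 0, 0, 3, 2], Z_7=8

8


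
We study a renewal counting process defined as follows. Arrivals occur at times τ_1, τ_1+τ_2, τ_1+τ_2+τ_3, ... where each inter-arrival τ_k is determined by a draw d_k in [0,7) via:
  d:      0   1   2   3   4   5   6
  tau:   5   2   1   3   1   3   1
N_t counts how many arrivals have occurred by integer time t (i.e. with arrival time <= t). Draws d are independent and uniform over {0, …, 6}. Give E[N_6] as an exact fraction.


Inter-arrival values over d=0..6: [5, 2, 1, 3, 1, 3, 1]
Each d has probability 1/7, so the pmf of τ is: f(1) = 3/7, f(2) = 1/7, f(3) = 2/7, f(5) = 1/7
Renewal equation for m(n) = E[N_n]: condition on τ_1 = k (if k <= n, one arrival plus a fresh copy on the remaining n−k steps): m(n) = F(n) + Σ_{k<=n} f(k)·m(n−k), where F(n) = P(τ <= n) and m(0) = 0
m(1) = F(1) = 3/7
m(2) = F(2) + f(1)·m(1) = 4/7 + 3/7·3/7 = 37/49
m(3) = F(3) + f(1)·m(2) + f(2)·m(1) = 6/7 + 3/7·37/49 + 1/7·3/7 = 426/343
m(4) = F(4) + f(1)·m(3) + f(2)·m(2) + f(3)·m(1) = 6/7 + 3/7·426/343 + 1/7·37/49 + 2/7·3/7 = 3889/2401
m(5) = F(5) + f(1)·m(4) + f(2)·m(3) + f(3)·m(2) = 1 + 3/7·3889/2401 + 1/7·426/343 + 2/7·37/49 = 35082/16807
m(6) = F(6) + f(1)·m(5) + f(2)·m(4) + f(3)·m(3) + f(5)·m(1) = 1 + 3/7·35082/16807 + 1/7·3889/2401 + 2/7·426/343 + 1/7·3/7 = 299069/117649
E[N_6] = m(6) = 299069/117649

299069/117649


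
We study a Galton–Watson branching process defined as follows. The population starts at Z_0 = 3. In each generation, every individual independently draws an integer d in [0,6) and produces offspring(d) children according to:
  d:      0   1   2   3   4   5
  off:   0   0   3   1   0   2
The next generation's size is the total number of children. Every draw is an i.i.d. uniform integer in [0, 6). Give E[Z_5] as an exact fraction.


3

Outcome values over d=0..5: [0, 0, 3, 1, 0, 2]
Σy = 6, Σy² = 14, M = 6
μ = 6/6 = 1,  σ² = 14/6 − (1)² = 4/3
E[Z_0] = 3
E[Z_1] = 1·E[Z_0] = 3
E[Z_2] = 1·E[Z_1] = 3
E[Z_3] = 1·E[Z_2] = 3
E[Z_4] = 1·E[Z_3] = 3
E[Z_5] = 1·E[Z_4] = 3


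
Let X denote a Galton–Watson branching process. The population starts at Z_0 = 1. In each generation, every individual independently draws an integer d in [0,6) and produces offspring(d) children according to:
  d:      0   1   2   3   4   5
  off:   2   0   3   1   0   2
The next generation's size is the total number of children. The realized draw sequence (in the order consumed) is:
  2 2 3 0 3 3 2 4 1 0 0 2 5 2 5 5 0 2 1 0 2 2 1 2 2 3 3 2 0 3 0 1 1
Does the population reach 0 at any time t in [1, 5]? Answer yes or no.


gen 0: Z_0=1, draws=[2], offspring=[3], Z_1=3
gen 1: Z_1=3, draws=[2, 3, 0], offspring=[3, 1, 2], Z_2=6
gen 2: Z_2=6, draws=[3, 3, 2, 4, 1, 0], offspring=[1, 1, 3, 0, 0, 2], Z_3=7
gen 3: Z_3=7, draws=[0, 2, 5, 2, 5, 5, 0], offspring=[2, 3, 2, 3, 2, 2, 2], Z_4=16
gen 4: Z_4=16, draws=[2, 1, 0, 2, 2, 1, 2, 2, 3, 3, 2, 0, 3, 0, 1, 1], offspring=[3, 0, 2, 3, 3, 0, 3, 3, 1, 1, 3, 2, 1, 2, 0, 0], Z_5=27

no


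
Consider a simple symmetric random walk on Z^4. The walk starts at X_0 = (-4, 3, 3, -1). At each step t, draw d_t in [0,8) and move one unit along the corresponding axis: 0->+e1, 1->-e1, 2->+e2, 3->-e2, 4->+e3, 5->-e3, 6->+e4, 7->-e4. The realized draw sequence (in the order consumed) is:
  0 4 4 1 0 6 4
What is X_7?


t=0: X=(-4, 3, 3, -1), d=0 → +e1, X_1=(-3, 3, 3, -1)
t=1: X=(-3, 3, 3, -1), d=4 → +e3, X_2=(-3, 3, 4, -1)
t=2: X=(-3, 3, 4, -1), d=4 → +e3, X_3=(-3, 3, 5, -1)
t=3: X=(-3, 3, 5, -1), d=1 → -e1, X_4=(-4, 3, 5, -1)
t=4: X=(-4, 3, 5, -1), d=0 → +e1, X_5=(-3, 3, 5, -1)
t=5: X=(-3, 3, 5, -1), d=6 → +e4, X_6=(-3, 3, 5, 0)
t=6: X=(-3, 3, 5, 0), d=4 → +e3, X_7=(-3, 3, 6, 0)

(-3, 3, 6, 0)


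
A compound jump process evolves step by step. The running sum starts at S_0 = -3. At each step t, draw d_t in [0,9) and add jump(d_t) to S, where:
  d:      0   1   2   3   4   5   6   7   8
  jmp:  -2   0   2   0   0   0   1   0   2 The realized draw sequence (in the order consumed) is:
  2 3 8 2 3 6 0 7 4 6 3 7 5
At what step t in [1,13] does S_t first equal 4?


6

t=0: S=-3, d=2, jump=2, S_1=-1
t=1: S=-1, d=3, jump=0, S_2=-1
t=2: S=-1, d=8, jump=2, S_3=1
t=3: S=1, d=2, jump=2, S_4=3
t=4: S=3, d=3, jump=0, S_5=3
t=5: S=3, d=6, jump=1, S_6=4
t=6: S=4, d=0, jump=-2, S_7=2
t=7: S=2, d=7, jump=0, S_8=2
t=8: S=2, d=4, jump=0, S_9=2
t=9: S=2, d=6, jump=1, S_10=3
t=10: S=3, d=3, jump=0, S_11=3
t=11: S=3, d=7, jump=0, S_12=3
t=12: S=3, d=5, jump=0, S_13=3


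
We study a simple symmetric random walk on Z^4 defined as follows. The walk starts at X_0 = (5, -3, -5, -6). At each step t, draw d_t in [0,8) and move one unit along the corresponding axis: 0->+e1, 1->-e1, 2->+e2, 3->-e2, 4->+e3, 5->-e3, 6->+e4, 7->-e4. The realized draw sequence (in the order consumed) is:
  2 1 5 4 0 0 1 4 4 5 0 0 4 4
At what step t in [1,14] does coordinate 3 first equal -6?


t=0: X=(5, -3, -5, -6), d=2 → +e2, X_1=(5, -2, -5, -6)
t=1: X=(5, -2, -5, -6), d=1 → -e1, X_2=(4, -2, -5, -6)
t=2: X=(4, -2, -5, -6), d=5 → -e3, X_3=(4, -2, -6, -6)
t=3: X=(4, -2, -6, -6), d=4 → +e3, X_4=(4, -2, -5, -6)
t=4: X=(4, -2, -5, -6), d=0 → +e1, X_5=(5, -2, -5, -6)
t=5: X=(5, -2, -5, -6), d=0 → +e1, X_6=(6, -2, -5, -6)
t=6: X=(6, -2, -5, -6), d=1 → -e1, X_7=(5, -2, -5, -6)
t=7: X=(5, -2, -5, -6), d=4 → +e3, X_8=(5, -2, -4, -6)
t=8: X=(5, -2, -4, -6), d=4 → +e3, X_9=(5, -2, -3, -6)
t=9: X=(5, -2, -3, -6), d=5 → -e3, X_10=(5, -2, -4, -6)
t=10: X=(5, -2, -4, -6), d=0 → +e1, X_11=(6, -2, -4, -6)
t=11: X=(6, -2, -4, -6), d=0 → +e1, X_12=(7, -2, -4, -6)
t=12: X=(7, -2, -4, -6), d=4 → +e3, X_13=(7, -2, -3, -6)
t=13: X=(7, -2, -3, -6), d=4 → +e3, X_14=(7, -2, -2, -6)

3


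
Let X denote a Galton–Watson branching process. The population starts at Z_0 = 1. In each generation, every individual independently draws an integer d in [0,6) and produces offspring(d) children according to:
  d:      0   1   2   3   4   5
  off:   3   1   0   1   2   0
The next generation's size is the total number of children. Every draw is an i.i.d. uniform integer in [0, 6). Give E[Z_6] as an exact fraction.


117649/46656

Outcome values over d=0..5: [3, 1, 0, 1, 2, 0]
Σy = 7, Σy² = 15, M = 6
μ = 7/6 = 7/6,  σ² = 15/6 − (7/6)² = 41/36
E[Z_0] = 1
E[Z_1] = 7/6·E[Z_0] = 7/6
E[Z_2] = 7/6·E[Z_1] = 49/36
E[Z_3] = 7/6·E[Z_2] = 343/216
E[Z_4] = 7/6·E[Z_3] = 2401/1296
E[Z_5] = 7/6·E[Z_4] = 16807/7776
E[Z_6] = 7/6·E[Z_5] = 117649/46656


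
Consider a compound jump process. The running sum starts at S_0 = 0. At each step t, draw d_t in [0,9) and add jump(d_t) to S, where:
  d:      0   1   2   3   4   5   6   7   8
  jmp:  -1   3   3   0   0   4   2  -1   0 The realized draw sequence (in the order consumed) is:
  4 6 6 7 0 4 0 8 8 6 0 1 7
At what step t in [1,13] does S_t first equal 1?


7

t=0: S=0, d=4, jump=0, S_1=0
t=1: S=0, d=6, jump=2, S_2=2
t=2: S=2, d=6, jump=2, S_3=4
t=3: S=4, d=7, jump=-1, S_4=3
t=4: S=3, d=0, jump=-1, S_5=2
t=5: S=2, d=4, jump=0, S_6=2
t=6: S=2, d=0, jump=-1, S_7=1
t=7: S=1, d=8, jump=0, S_8=1
t=8: S=1, d=8, jump=0, S_9=1
t=9: S=1, d=6, jump=2, S_10=3
t=10: S=3, d=0, jump=-1, S_11=2
t=11: S=2, d=1, jump=3, S_12=5
t=12: S=5, d=7, jump=-1, S_13=4


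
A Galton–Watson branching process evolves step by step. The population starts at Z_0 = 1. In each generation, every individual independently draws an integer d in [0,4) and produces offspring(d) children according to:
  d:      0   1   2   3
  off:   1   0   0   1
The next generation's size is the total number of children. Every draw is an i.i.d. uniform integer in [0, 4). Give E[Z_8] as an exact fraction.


1/256

Outcome values over d=0..3: [1, 0, 0, 1]
Σy = 2, Σy² = 2, M = 4
μ = 2/4 = 1/2,  σ² = 2/4 − (1/2)² = 1/4
E[Z_0] = 1
E[Z_1] = 1/2·E[Z_0] = 1/2
E[Z_2] = 1/2·E[Z_1] = 1/4
E[Z_3] = 1/2·E[Z_2] = 1/8
E[Z_4] = 1/2·E[Z_3] = 1/16
E[Z_5] = 1/2·E[Z_4] = 1/32
E[Z_6] = 1/2·E[Z_5] = 1/64
E[Z_7] = 1/2·E[Z_6] = 1/128
E[Z_8] = 1/2·E[Z_7] = 1/256


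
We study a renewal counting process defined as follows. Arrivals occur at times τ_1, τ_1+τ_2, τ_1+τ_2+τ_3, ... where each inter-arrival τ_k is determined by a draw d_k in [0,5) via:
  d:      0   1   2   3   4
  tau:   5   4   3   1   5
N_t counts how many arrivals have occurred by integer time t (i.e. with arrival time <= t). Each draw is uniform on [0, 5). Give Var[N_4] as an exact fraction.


Inter-arrival values over d=0..4: [5, 4, 3, 1, 5]
Each d has probability 1/5, so the pmf of τ is: f(1) = 1/5, f(3) = 1/5, f(4) = 1/5, f(5) = 2/5
Let p_n(j) = P(N_n = j), with p_0 = [1]. Condition on τ_1: p_n(0) = P(τ > n), and for j >= 1, p_n(j) = Σ_{k<=n} f(k)·p_{n−k}(j−1)
p_1 = [4/5, 1/5]  (j = 0..1)
p_2 = [4/5, 4/25, 1/25]  (j = 0..2)
p_3 = [3/5, 9/25, 4/125, 1/125]  (j = 0..3)
p_4 = [2/5, 12/25, 14/125, 4/625, 1/625]  (j = 0..4)
E[N_4] = Σ j·p_4(j) = 456/625;  E[N_4²] = Σ j²·p_4(j) = 632/625
Var[N_4] = 632/625 − (456/625)² = 187064/390625

187064/390625


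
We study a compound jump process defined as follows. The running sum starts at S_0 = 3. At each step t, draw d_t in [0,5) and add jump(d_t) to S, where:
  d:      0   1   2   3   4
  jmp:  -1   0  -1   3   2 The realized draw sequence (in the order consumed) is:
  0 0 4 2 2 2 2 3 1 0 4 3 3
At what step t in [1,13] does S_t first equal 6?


t=0: S=3, d=0, jump=-1, S_1=2
t=1: S=2, d=0, jump=-1, S_2=1
t=2: S=1, d=4, jump=2, S_3=3
t=3: S=3, d=2, jump=-1, S_4=2
t=4: S=2, d=2, jump=-1, S_5=1
t=5: S=1, d=2, jump=-1, S_6=0
t=6: S=0, d=2, jump=-1, S_7=-1
t=7: S=-1, d=3, jump=3, S_8=2
t=8: S=2, d=1, jump=0, S_9=2
t=9: S=2, d=0, jump=-1, S_10=1
t=10: S=1, d=4, jump=2, S_11=3
t=11: S=3, d=3, jump=3, S_12=6
t=12: S=6, d=3, jump=3, S_13=9

12


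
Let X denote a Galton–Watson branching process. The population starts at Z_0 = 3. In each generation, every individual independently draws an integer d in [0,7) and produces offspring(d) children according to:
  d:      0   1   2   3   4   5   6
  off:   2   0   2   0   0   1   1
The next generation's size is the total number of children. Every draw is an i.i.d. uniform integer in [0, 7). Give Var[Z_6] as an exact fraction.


56308239936/13841287201

Outcome values over d=0..6: [2, 0, 2, 0, 0, 1, 1]
Σy = 6, Σy² = 10, M = 7
μ = 6/7 = 6/7,  σ² = 10/7 − (6/7)² = 34/49
V_0 = 0, E_0 = 3
V_1 = 34/49·E_0 + (6/7)²·V_0 = 102/49;  E_1 = 18/7
V_2 = 34/49·E_1 + (6/7)²·V_1 = 7956/2401;  E_2 = 108/49
V_3 = 34/49·E_2 + (6/7)²·V_2 = 466344/117649;  E_3 = 648/343
V_4 = 34/49·E_3 + (6/7)²·V_3 = 24345360/5764801;  E_4 = 3888/2401
V_5 = 34/49·E_4 + (6/7)²·V_4 = 1193825952/282475249;  E_5 = 23328/16807
V_6 = 34/49·E_5 + (6/7)²·V_5 = 56308239936/13841287201;  E_6 = 139968/117649


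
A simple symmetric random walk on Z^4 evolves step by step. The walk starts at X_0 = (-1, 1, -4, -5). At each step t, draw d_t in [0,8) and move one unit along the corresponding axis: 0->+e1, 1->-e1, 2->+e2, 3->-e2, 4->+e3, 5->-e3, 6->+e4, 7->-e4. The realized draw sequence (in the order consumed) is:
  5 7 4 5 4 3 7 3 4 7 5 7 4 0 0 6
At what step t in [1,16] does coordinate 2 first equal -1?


t=0: X=(-1, 1, -4, -5), d=5 → -e3, X_1=(-1, 1, -5, -5)
t=1: X=(-1, 1, -5, -5), d=7 → -e4, X_2=(-1, 1, -5, -6)
t=2: X=(-1, 1, -5, -6), d=4 → +e3, X_3=(-1, 1, -4, -6)
t=3: X=(-1, 1, -4, -6), d=5 → -e3, X_4=(-1, 1, -5, -6)
t=4: X=(-1, 1, -5, -6), d=4 → +e3, X_5=(-1, 1, -4, -6)
t=5: X=(-1, 1, -4, -6), d=3 → -e2, X_6=(-1, 0, -4, -6)
t=6: X=(-1, 0, -4, -6), d=7 → -e4, X_7=(-1, 0, -4, -7)
t=7: X=(-1, 0, -4, -7), d=3 → -e2, X_8=(-1, -1, -4, -7)
t=8: X=(-1, -1, -4, -7), d=4 → +e3, X_9=(-1, -1, -3, -7)
t=9: X=(-1, -1, -3, -7), d=7 → -e4, X_10=(-1, -1, -3, -8)
t=10: X=(-1, -1, -3, -8), d=5 → -e3, X_11=(-1, -1, -4, -8)
t=11: X=(-1, -1, -4, -8), d=7 → -e4, X_12=(-1, -1, -4, -9)
t=12: X=(-1, -1, -4, -9), d=4 → +e3, X_13=(-1, -1, -3, -9)
t=13: X=(-1, -1, -3, -9), d=0 → +e1, X_14=(0, -1, -3, -9)
t=14: X=(0, -1, -3, -9), d=0 → +e1, X_15=(1, -1, -3, -9)
t=15: X=(1, -1, -3, -9), d=6 → +e4, X_16=(1, -1, -3, -8)

8


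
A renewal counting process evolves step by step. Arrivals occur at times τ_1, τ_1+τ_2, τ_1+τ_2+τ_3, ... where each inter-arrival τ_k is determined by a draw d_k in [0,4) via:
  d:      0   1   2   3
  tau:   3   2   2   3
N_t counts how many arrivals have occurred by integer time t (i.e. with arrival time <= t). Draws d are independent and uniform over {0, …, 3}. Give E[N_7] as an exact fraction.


5/2

Inter-arrival values over d=0..3: [3, 2, 2, 3]
Each d has probability 1/4, so the pmf of τ is: f(2) = 1/2, f(3) = 1/2
Renewal equation for m(n) = E[N_n]: condition on τ_1 = k (if k <= n, one arrival plus a fresh copy on the remaining n−k steps): m(n) = F(n) + Σ_{k<=n} f(k)·m(n−k), where F(n) = P(τ <= n) and m(0) = 0
m(1) = F(1) = 0
m(2) = F(2) = 1/2
m(3) = F(3) = 1
m(4) = F(4) + f(2)·m(2) = 1 + 1/2·1/2 = 5/4
m(5) = F(5) + f(2)·m(3) + f(3)·m(2) = 1 + 1/2·1 + 1/2·1/2 = 7/4
m(6) = F(6) + f(2)·m(4) + f(3)·m(3) = 1 + 1/2·5/4 + 1/2·1 = 17/8
m(7) = F(7) + f(2)·m(5) + f(3)·m(4) = 1 + 1/2·7/4 + 1/2·5/4 = 5/2
E[N_7] = m(7) = 5/2


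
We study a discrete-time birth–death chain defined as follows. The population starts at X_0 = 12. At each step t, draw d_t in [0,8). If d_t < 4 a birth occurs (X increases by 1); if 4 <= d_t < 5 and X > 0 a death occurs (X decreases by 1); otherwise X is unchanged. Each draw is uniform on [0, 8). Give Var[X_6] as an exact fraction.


93/32

X can drop by at most 1 per step and X_0 = 12 > T = 6, so X_t >= 12 − t >= 6 > 0 for every t <= 6: the floor at 0 (the 'and X > 0' condition) never binds. Hence X_6 = X_0 + Σ_{t<6} Y_t with i.i.d. increments Y_t = y(d_t) ∈ {+1, −1, 0}.
Outcome values over d=0..7: [1, 1, 1, 1, -1, 0, 0, 0]
Σy = 3, Σy² = 5, M = 8
μ = 3/8 = 3/8,  σ² = 5/8 − (3/8)² = 31/64
Independent increments: Var[X_6] = 6·σ² = 6·(31/64) = 93/32


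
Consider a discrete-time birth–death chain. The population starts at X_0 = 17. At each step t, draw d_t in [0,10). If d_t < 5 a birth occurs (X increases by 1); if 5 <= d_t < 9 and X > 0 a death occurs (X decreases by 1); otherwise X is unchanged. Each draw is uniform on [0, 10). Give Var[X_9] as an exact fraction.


X can drop by at most 1 per step and X_0 = 17 > T = 9, so X_t >= 17 − t >= 8 > 0 for every t <= 9: the floor at 0 (the 'and X > 0' condition) never binds. Hence X_9 = X_0 + Σ_{t<9} Y_t with i.i.d. increments Y_t = y(d_t) ∈ {+1, −1, 0}.
Outcome values over d=0..9: [1, 1, 1, 1, 1, -1, -1, -1, -1, 0]
Σy = 1, Σy² = 9, M = 10
μ = 1/10 = 1/10,  σ² = 9/10 − (1/10)² = 89/100
Independent increments: Var[X_9] = 9·σ² = 9·(89/100) = 801/100

801/100


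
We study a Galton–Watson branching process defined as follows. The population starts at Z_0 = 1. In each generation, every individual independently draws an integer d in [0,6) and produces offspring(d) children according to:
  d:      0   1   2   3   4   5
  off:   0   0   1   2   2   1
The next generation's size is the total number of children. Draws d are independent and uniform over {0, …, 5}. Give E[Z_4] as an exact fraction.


Outcome values over d=0..5: [0, 0, 1, 2, 2, 1]
Σy = 6, Σy² = 10, M = 6
μ = 6/6 = 1,  σ² = 10/6 − (1)² = 2/3
E[Z_0] = 1
E[Z_1] = 1·E[Z_0] = 1
E[Z_2] = 1·E[Z_1] = 1
E[Z_3] = 1·E[Z_2] = 1
E[Z_4] = 1·E[Z_3] = 1

1


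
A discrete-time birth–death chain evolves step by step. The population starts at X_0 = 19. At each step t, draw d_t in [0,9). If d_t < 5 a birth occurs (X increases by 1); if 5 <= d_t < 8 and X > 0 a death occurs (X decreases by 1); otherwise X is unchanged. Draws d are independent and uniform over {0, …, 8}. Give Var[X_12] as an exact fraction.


272/27

X can drop by at most 1 per step and X_0 = 19 > T = 12, so X_t >= 19 − t >= 7 > 0 for every t <= 12: the floor at 0 (the 'and X > 0' condition) never binds. Hence X_12 = X_0 + Σ_{t<12} Y_t with i.i.d. increments Y_t = y(d_t) ∈ {+1, −1, 0}.
Outcome values over d=0..8: [1, 1, 1, 1, 1, -1, -1, -1, 0]
Σy = 2, Σy² = 8, M = 9
μ = 2/9 = 2/9,  σ² = 8/9 − (2/9)² = 68/81
Independent increments: Var[X_12] = 12·σ² = 12·(68/81) = 272/27


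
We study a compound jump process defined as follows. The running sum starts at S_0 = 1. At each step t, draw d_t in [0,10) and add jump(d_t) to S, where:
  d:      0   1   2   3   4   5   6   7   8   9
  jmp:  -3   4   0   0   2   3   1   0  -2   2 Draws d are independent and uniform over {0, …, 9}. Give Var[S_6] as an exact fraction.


Outcome values over d=0..9: [-3, 4, 0, 0, 2, 3, 1, 0, -2, 2]
Σy = 7, Σy² = 47, M = 10
μ = 7/10 = 7/10,  σ² = 47/10 − (7/10)² = 421/100
Independent increments: Var[S_6] = 6·σ² = 6·(421/100) = 1263/50

1263/50


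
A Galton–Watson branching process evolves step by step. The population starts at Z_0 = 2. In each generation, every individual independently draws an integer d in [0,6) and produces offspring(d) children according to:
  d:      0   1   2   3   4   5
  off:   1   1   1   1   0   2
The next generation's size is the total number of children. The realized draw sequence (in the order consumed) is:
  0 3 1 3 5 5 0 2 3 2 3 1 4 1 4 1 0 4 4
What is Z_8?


0

gen 0: Z_0=2, draws=[0, 3], offspring=[1, 1], Z_1=2
gen 1: Z_1=2, draws=[1, 3], offspring=[1, 1], Z_2=2
gen 2: Z_2=2, draws=[5, 5], offspring=[2, 2], Z_3=4
gen 3: Z_3=4, draws=[0, 2, 3, 2], offspring=[1, 1, 1, 1], Z_4=4
gen 4: Z_4=4, draws=[3, 1, 4, 1], offspring=[1, 1, 0, 1], Z_5=3
gen 5: Z_5=3, draws=[4, 1, 0], offspring=[0, 1, 1], Z_6=2
gen 6: Z_6=2, draws=[4, 4], offspring=[0, 0], Z_7=0
gen 7: Z_7=0, draws=[], offspring=[], Z_8=0


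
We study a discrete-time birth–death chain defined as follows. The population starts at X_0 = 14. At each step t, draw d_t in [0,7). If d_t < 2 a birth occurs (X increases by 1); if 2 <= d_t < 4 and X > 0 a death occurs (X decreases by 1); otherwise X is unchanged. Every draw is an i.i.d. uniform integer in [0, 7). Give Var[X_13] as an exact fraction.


X can drop by at most 1 per step and X_0 = 14 > T = 13, so X_t >= 14 − t >= 1 > 0 for every t <= 13: the floor at 0 (the 'and X > 0' condition) never binds. Hence X_13 = X_0 + Σ_{t<13} Y_t with i.i.d. increments Y_t = y(d_t) ∈ {+1, −1, 0}.
Outcome values over d=0..6: [1, 1, -1, -1, 0, 0, 0]
Σy = 0, Σy² = 4, M = 7
μ = 0/7 = 0,  σ² = 4/7 − (0)² = 4/7
Independent increments: Var[X_13] = 13·σ² = 13·(4/7) = 52/7

52/7


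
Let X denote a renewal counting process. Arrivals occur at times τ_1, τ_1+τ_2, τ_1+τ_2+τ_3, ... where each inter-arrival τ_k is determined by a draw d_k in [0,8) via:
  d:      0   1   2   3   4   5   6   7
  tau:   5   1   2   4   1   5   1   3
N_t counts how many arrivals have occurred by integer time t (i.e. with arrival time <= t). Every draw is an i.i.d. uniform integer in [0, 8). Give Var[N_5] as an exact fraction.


849746343/1073741824

Inter-arrival values over d=0..7: [5, 1, 2, 4, 1, 5, 1, 3]
Each d has probability 1/8, so the pmf of τ is: f(1) = 3/8, f(2) = 1/8, f(3) = 1/8, f(4) = 1/8, f(5) = 1/4
Let p_n(j) = P(N_n = j), with p_0 = [1]. Condition on τ_1: p_n(0) = P(τ > n), and for j >= 1, p_n(j) = Σ_{k<=n} f(k)·p_{n−k}(j−1)
p_1 = [5/8, 3/8]  (j = 0..1)
p_2 = [1/2, 23/64, 9/64]  (j = 0..2)
p_3 = [3/8, 25/64, 93/512, 27/512]  (j = 0..3)
p_4 = [1/4, 13/32, 61/256, 351/4096, 81/4096]  (j = 0..4)
p_5 = [0, 17/32, 75/256, 531/4096, 1269/32768, 243/32768]  (j = 0..5)
E[N_5] = Σ j·p_5(j) = 55643/32768;  E[N_5²] = Σ j²·p_5(j) = 120419/32768
Var[N_5] = 120419/32768 − (55643/32768)² = 849746343/1073741824


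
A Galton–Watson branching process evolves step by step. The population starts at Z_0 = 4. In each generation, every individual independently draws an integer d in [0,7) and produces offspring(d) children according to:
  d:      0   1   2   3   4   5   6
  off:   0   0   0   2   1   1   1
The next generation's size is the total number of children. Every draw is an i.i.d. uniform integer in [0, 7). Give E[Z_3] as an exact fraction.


Outcome values over d=0..6: [0, 0, 0, 2, 1, 1, 1]
Σy = 5, Σy² = 7, M = 7
μ = 5/7 = 5/7,  σ² = 7/7 − (5/7)² = 24/49
E[Z_0] = 4
E[Z_1] = 5/7·E[Z_0] = 20/7
E[Z_2] = 5/7·E[Z_1] = 100/49
E[Z_3] = 5/7·E[Z_2] = 500/343

500/343


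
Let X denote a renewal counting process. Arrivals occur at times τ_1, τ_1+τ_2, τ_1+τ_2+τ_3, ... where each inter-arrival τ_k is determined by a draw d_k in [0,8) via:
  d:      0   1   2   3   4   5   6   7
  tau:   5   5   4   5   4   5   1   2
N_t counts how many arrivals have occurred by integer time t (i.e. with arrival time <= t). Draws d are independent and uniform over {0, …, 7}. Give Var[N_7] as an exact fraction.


1863575072591/4398046511104

Inter-arrival values over d=0..7: [5, 5, 4, 5, 4, 5, 1, 2]
Each d has probability 1/8, so the pmf of τ is: f(1) = 1/8, f(2) = 1/8, f(4) = 1/4, f(5) = 1/2
Let p_n(j) = P(N_n = j), with p_0 = [1]. Condition on τ_1: p_n(0) = P(τ > n), and for j >= 1, p_n(j) = Σ_{k<=n} f(k)·p_{n−k}(j−1)
p_1 = [7/8, 1/8]  (j = 0..1)
p_2 = [3/4, 15/64, 1/64]  (j = 0..2)
p_3 = [3/4, 13/64, 23/512, 1/512]  (j = 0..3)
p_4 = [1/2, 7/16, 7/128, 31/4096, 1/4096]  (j = 0..4)
p_5 = [0, 7/8, 57/512, 51/4096, 39/32768, 1/32768]  (j = 0..5)
p_6 = [0, 11/16, 73/256, 101/4096, 41/16384, 47/262144, 1/262144]  (j = 0..6)
p_7 = [0, 9/16, 93/256, 281/4096, 21/4096, 121/262144, 55/2097152, 1/2097152]  (j = 0..7)
E[N_7] = Σ j·p_7(j) = 3183161/2097152;  E[N_7²] = Σ j²·p_7(j) = 5720181/2097152
Var[N_7] = 5720181/2097152 − (3183161/2097152)² = 1863575072591/4398046511104


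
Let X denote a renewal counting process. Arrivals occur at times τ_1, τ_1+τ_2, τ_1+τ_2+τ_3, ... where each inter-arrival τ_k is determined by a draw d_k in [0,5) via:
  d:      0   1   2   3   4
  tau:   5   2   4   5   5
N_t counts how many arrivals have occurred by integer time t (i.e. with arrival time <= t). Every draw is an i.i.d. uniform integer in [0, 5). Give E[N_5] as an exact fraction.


Inter-arrival values over d=0..4: [5, 2, 4, 5, 5]
Each d has probability 1/5, so the pmf of τ is: f(2) = 1/5, f(4) = 1/5, f(5) = 3/5
Renewal equation for m(n) = E[N_n]: condition on τ_1 = k (if k <= n, one arrival plus a fresh copy on the remaining n−k steps): m(n) = F(n) + Σ_{k<=n} f(k)·m(n−k), where F(n) = P(τ <= n) and m(0) = 0
m(1) = F(1) = 0
m(2) = F(2) = 1/5
m(3) = F(3) = 1/5
m(4) = F(4) + f(2)·m(2) = 2/5 + 1/5·1/5 = 11/25
m(5) = F(5) + f(2)·m(3) = 1 + 1/5·1/5 = 26/25
E[N_5] = m(5) = 26/25

26/25


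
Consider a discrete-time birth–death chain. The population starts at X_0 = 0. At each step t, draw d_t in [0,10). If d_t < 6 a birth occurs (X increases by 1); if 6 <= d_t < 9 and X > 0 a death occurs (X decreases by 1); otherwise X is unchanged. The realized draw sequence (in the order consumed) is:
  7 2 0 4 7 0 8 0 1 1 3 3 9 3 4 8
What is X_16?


8

t=0: X=0, d=7 → hold, X_1=0
t=1: X=0, d=2 → birth, X_2=1
t=2: X=1, d=0 → birth, X_3=2
t=3: X=2, d=4 → birth, X_4=3
t=4: X=3, d=7 → death, X_5=2
t=5: X=2, d=0 → birth, X_6=3
t=6: X=3, d=8 → death, X_7=2
t=7: X=2, d=0 → birth, X_8=3
t=8: X=3, d=1 → birth, X_9=4
t=9: X=4, d=1 → birth, X_10=5
t=10: X=5, d=3 → birth, X_11=6
t=11: X=6, d=3 → birth, X_12=7
t=12: X=7, d=9 → hold, X_13=7
t=13: X=7, d=3 → birth, X_14=8
t=14: X=8, d=4 → birth, X_15=9
t=15: X=9, d=8 → death, X_16=8


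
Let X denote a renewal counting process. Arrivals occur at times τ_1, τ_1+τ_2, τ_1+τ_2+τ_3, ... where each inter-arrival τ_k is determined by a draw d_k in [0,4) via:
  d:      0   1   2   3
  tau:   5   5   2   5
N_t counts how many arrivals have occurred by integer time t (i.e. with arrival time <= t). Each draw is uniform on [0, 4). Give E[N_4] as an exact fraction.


Inter-arrival values over d=0..3: [5, 5, 2, 5]
Each d has probability 1/4, so the pmf of τ is: f(2) = 1/4, f(5) = 3/4
Renewal equation for m(n) = E[N_n]: condition on τ_1 = k (if k <= n, one arrival plus a fresh copy on the remaining n−k steps): m(n) = F(n) + Σ_{k<=n} f(k)·m(n−k), where F(n) = P(τ <= n) and m(0) = 0
m(1) = F(1) = 0
m(2) = F(2) = 1/4
m(3) = F(3) = 1/4
m(4) = F(4) + f(2)·m(2) = 1/4 + 1/4·1/4 = 5/16
E[N_4] = m(4) = 5/16

5/16


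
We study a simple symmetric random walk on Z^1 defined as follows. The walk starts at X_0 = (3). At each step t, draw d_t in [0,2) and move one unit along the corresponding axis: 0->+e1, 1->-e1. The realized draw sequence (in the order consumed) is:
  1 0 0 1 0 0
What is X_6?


t=0: X=(3), d=1 → -e1, X_1=(2)
t=1: X=(2), d=0 → +e1, X_2=(3)
t=2: X=(3), d=0 → +e1, X_3=(4)
t=3: X=(4), d=1 → -e1, X_4=(3)
t=4: X=(3), d=0 → +e1, X_5=(4)
t=5: X=(4), d=0 → +e1, X_6=(5)

(5)


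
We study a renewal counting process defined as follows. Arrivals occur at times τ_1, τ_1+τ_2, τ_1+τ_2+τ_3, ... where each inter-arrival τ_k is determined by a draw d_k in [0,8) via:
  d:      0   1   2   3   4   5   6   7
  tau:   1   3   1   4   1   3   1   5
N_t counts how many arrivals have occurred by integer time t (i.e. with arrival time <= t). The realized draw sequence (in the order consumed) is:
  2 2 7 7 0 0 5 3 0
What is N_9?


draw d_1=2: τ_1=1, arrival time A_1=1
draw d_2=2: τ_2=1, arrival time A_2=2
draw d_3=7: τ_3=5, arrival time A_3=7
draw d_4=7: τ_4=5, arrival time A_4=12
draw d_5=0: τ_5=1, arrival time A_5=13
draw d_6=0: τ_6=1, arrival time A_6=14
draw d_7=5: τ_7=3, arrival time A_7=17
draw d_8=3: τ_8=4, arrival time A_8=21
draw d_9=0: τ_9=1, arrival time A_9=22
N_t over t=0..9: 0:0 1:1 2:2 3:2 4:2 5:2 6:2 7:3 8:3 9:3

3


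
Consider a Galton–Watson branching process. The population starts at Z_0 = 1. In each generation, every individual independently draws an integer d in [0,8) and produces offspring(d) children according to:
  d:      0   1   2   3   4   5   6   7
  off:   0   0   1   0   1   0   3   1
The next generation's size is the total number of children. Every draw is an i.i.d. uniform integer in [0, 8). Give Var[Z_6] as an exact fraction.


12272715/16777216

Outcome values over d=0..7: [0, 0, 1, 0, 1, 0, 3, 1]
Σy = 6, Σy² = 12, M = 8
μ = 6/8 = 3/4,  σ² = 12/8 − (3/4)² = 15/16
V_0 = 0, E_0 = 1
V_1 = 15/16·E_0 + (3/4)²·V_0 = 15/16;  E_1 = 3/4
V_2 = 15/16·E_1 + (3/4)²·V_1 = 315/256;  E_2 = 9/16
V_3 = 15/16·E_2 + (3/4)²·V_2 = 4995/4096;  E_3 = 27/64
V_4 = 15/16·E_3 + (3/4)²·V_3 = 70875/65536;  E_4 = 81/256
V_5 = 15/16·E_4 + (3/4)²·V_4 = 948915/1048576;  E_5 = 243/1024
V_6 = 15/16·E_5 + (3/4)²·V_5 = 12272715/16777216;  E_6 = 729/4096


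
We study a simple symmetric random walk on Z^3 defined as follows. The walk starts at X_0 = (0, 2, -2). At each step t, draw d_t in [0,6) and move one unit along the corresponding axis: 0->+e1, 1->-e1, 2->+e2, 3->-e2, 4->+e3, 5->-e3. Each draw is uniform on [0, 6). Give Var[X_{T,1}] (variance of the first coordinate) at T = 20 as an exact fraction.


20/3

Outcome values over d=0..5: [1, -1, 0, 0, 0, 0]
Σy = 0, Σy² = 2, M = 6
μ = 0/6 = 0,  σ² = 2/6 − (0)² = 1/3
Independent increments: Var[X_20] = 20·σ² = 20·(1/3) = 20/3


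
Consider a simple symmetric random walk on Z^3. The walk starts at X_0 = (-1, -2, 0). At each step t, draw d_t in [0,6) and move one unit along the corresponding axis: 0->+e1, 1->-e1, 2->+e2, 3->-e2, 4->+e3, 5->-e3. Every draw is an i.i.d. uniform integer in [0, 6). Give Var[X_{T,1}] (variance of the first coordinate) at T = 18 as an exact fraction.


6

Outcome values over d=0..5: [1, -1, 0, 0, 0, 0]
Σy = 0, Σy² = 2, M = 6
μ = 0/6 = 0,  σ² = 2/6 − (0)² = 1/3
Independent increments: Var[X_18] = 18·σ² = 18·(1/3) = 6


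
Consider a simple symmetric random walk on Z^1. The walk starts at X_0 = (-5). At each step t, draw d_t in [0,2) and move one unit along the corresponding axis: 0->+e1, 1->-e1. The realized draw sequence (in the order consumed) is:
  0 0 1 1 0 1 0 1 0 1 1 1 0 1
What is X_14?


(-7)

t=0: X=(-5), d=0 → +e1, X_1=(-4)
t=1: X=(-4), d=0 → +e1, X_2=(-3)
t=2: X=(-3), d=1 → -e1, X_3=(-4)
t=3: X=(-4), d=1 → -e1, X_4=(-5)
t=4: X=(-5), d=0 → +e1, X_5=(-4)
t=5: X=(-4), d=1 → -e1, X_6=(-5)
t=6: X=(-5), d=0 → +e1, X_7=(-4)
t=7: X=(-4), d=1 → -e1, X_8=(-5)
t=8: X=(-5), d=0 → +e1, X_9=(-4)
t=9: X=(-4), d=1 → -e1, X_10=(-5)
t=10: X=(-5), d=1 → -e1, X_11=(-6)
t=11: X=(-6), d=1 → -e1, X_12=(-7)
t=12: X=(-7), d=0 → +e1, X_13=(-6)
t=13: X=(-6), d=1 → -e1, X_14=(-7)


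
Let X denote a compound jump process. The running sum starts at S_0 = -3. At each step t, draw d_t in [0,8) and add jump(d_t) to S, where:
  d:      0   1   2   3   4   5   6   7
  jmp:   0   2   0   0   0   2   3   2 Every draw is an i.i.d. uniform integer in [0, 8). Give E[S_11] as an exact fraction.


Outcome values over d=0..7: [0, 2, 0, 0, 0, 2, 3, 2]
Σy = 9, Σy² = 21, M = 8
μ = 9/8 = 9/8,  σ² = 21/8 − (9/8)² = 87/64
E[S_11] = -3 + 11·(9/8) = 75/8

75/8


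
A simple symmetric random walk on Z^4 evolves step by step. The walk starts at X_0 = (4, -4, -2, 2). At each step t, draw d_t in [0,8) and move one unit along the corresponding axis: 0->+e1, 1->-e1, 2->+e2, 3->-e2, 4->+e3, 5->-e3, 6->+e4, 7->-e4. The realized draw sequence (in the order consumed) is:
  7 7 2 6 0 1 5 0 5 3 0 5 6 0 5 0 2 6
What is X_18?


(8, -3, -6, 3)

t=0: X=(4, -4, -2, 2), d=7 → -e4, X_1=(4, -4, -2, 1)
t=1: X=(4, -4, -2, 1), d=7 → -e4, X_2=(4, -4, -2, 0)
t=2: X=(4, -4, -2, 0), d=2 → +e2, X_3=(4, -3, -2, 0)
t=3: X=(4, -3, -2, 0), d=6 → +e4, X_4=(4, -3, -2, 1)
t=4: X=(4, -3, -2, 1), d=0 → +e1, X_5=(5, -3, -2, 1)
t=5: X=(5, -3, -2, 1), d=1 → -e1, X_6=(4, -3, -2, 1)
t=6: X=(4, -3, -2, 1), d=5 → -e3, X_7=(4, -3, -3, 1)
t=7: X=(4, -3, -3, 1), d=0 → +e1, X_8=(5, -3, -3, 1)
t=8: X=(5, -3, -3, 1), d=5 → -e3, X_9=(5, -3, -4, 1)
t=9: X=(5, -3, -4, 1), d=3 → -e2, X_10=(5, -4, -4, 1)
t=10: X=(5, -4, -4, 1), d=0 → +e1, X_11=(6, -4, -4, 1)
t=11: X=(6, -4, -4, 1), d=5 → -e3, X_12=(6, -4, -5, 1)
t=12: X=(6, -4, -5, 1), d=6 → +e4, X_13=(6, -4, -5, 2)
t=13: X=(6, -4, -5, 2), d=0 → +e1, X_14=(7, -4, -5, 2)
t=14: X=(7, -4, -5, 2), d=5 → -e3, X_15=(7, -4, -6, 2)
t=15: X=(7, -4, -6, 2), d=0 → +e1, X_16=(8, -4, -6, 2)
t=16: X=(8, -4, -6, 2), d=2 → +e2, X_17=(8, -3, -6, 2)
t=17: X=(8, -3, -6, 2), d=6 → +e4, X_18=(8, -3, -6, 3)


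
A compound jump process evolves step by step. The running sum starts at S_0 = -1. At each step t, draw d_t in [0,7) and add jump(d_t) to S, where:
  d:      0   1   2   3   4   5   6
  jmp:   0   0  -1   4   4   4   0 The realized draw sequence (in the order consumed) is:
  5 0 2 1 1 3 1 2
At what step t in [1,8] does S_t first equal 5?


8

t=0: S=-1, d=5, jump=4, S_1=3
t=1: S=3, d=0, jump=0, S_2=3
t=2: S=3, d=2, jump=-1, S_3=2
t=3: S=2, d=1, jump=0, S_4=2
t=4: S=2, d=1, jump=0, S_5=2
t=5: S=2, d=3, jump=4, S_6=6
t=6: S=6, d=1, jump=0, S_7=6
t=7: S=6, d=2, jump=-1, S_8=5


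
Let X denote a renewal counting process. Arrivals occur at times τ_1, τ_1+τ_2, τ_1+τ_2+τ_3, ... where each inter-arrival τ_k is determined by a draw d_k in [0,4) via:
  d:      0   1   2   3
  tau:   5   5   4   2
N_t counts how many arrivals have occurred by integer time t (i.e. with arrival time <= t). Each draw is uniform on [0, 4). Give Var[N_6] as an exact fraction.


791/4096

Inter-arrival values over d=0..3: [5, 5, 4, 2]
Each d has probability 1/4, so the pmf of τ is: f(2) = 1/4, f(4) = 1/4, f(5) = 1/2
Let p_n(j) = P(N_n = j), with p_0 = [1]. Condition on τ_1: p_n(0) = P(τ > n), and for j >= 1, p_n(j) = Σ_{k<=n} f(k)·p_{n−k}(j−1)
p_1 = [1]  (j = 0)
p_2 = [3/4, 1/4]  (j = 0..1)
p_3 = [3/4, 1/4]  (j = 0..1)
p_4 = [1/2, 7/16, 1/16]  (j = 0..2)
p_5 = [0, 15/16, 1/16]  (j = 0..2)
p_6 = [0, 13/16, 11/64, 1/64]  (j = 0..3)
E[N_6] = Σ j·p_6(j) = 77/64;  E[N_6²] = Σ j²·p_6(j) = 105/64
Var[N_6] = 105/64 − (77/64)² = 791/4096


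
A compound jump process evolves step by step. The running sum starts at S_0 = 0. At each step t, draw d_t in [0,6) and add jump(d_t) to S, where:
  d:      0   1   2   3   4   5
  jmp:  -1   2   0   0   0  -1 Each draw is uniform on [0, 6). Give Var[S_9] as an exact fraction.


9

Outcome values over d=0..5: [-1, 2, 0, 0, 0, -1]
Σy = 0, Σy² = 6, M = 6
μ = 0/6 = 0,  σ² = 6/6 − (0)² = 1
Independent increments: Var[S_9] = 9·σ² = 9·(1) = 9


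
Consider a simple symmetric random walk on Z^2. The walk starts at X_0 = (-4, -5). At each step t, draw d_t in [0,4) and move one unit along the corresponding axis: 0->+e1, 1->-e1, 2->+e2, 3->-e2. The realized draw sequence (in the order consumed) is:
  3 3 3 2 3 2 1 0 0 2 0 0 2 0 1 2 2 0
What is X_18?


(0, -3)

t=0: X=(-4, -5), d=3 → -e2, X_1=(-4, -6)
t=1: X=(-4, -6), d=3 → -e2, X_2=(-4, -7)
t=2: X=(-4, -7), d=3 → -e2, X_3=(-4, -8)
t=3: X=(-4, -8), d=2 → +e2, X_4=(-4, -7)
t=4: X=(-4, -7), d=3 → -e2, X_5=(-4, -8)
t=5: X=(-4, -8), d=2 → +e2, X_6=(-4, -7)
t=6: X=(-4, -7), d=1 → -e1, X_7=(-5, -7)
t=7: X=(-5, -7), d=0 → +e1, X_8=(-4, -7)
t=8: X=(-4, -7), d=0 → +e1, X_9=(-3, -7)
t=9: X=(-3, -7), d=2 → +e2, X_10=(-3, -6)
t=10: X=(-3, -6), d=0 → +e1, X_11=(-2, -6)
t=11: X=(-2, -6), d=0 → +e1, X_12=(-1, -6)
t=12: X=(-1, -6), d=2 → +e2, X_13=(-1, -5)
t=13: X=(-1, -5), d=0 → +e1, X_14=(0, -5)
t=14: X=(0, -5), d=1 → -e1, X_15=(-1, -5)
t=15: X=(-1, -5), d=2 → +e2, X_16=(-1, -4)
t=16: X=(-1, -4), d=2 → +e2, X_17=(-1, -3)
t=17: X=(-1, -3), d=0 → +e1, X_18=(0, -3)


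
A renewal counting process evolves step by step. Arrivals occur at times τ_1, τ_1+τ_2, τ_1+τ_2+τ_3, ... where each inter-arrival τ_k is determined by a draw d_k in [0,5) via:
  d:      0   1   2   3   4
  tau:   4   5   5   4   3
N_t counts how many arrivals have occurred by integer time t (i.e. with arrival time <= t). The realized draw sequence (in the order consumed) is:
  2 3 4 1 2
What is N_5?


draw d_1=2: τ_1=5, arrival time A_1=5
draw d_2=3: τ_2=4, arrival time A_2=9
draw d_3=4: τ_3=3, arrival time A_3=12
draw d_4=1: τ_4=5, arrival time A_4=17
draw d_5=2: τ_5=5, arrival time A_5=22
N_t over t=0..5: 0:0 1:0 2:0 3:0 4:0 5:1

1


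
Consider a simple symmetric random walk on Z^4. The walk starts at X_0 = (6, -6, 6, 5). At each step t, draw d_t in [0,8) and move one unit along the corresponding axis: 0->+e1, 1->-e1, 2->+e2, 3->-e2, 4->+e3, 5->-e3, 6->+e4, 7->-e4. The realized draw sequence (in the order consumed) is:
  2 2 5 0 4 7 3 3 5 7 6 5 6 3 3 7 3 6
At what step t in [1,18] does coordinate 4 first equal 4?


t=0: X=(6, -6, 6, 5), d=2 → +e2, X_1=(6, -5, 6, 5)
t=1: X=(6, -5, 6, 5), d=2 → +e2, X_2=(6, -4, 6, 5)
t=2: X=(6, -4, 6, 5), d=5 → -e3, X_3=(6, -4, 5, 5)
t=3: X=(6, -4, 5, 5), d=0 → +e1, X_4=(7, -4, 5, 5)
t=4: X=(7, -4, 5, 5), d=4 → +e3, X_5=(7, -4, 6, 5)
t=5: X=(7, -4, 6, 5), d=7 → -e4, X_6=(7, -4, 6, 4)
t=6: X=(7, -4, 6, 4), d=3 → -e2, X_7=(7, -5, 6, 4)
t=7: X=(7, -5, 6, 4), d=3 → -e2, X_8=(7, -6, 6, 4)
t=8: X=(7, -6, 6, 4), d=5 → -e3, X_9=(7, -6, 5, 4)
t=9: X=(7, -6, 5, 4), d=7 → -e4, X_10=(7, -6, 5, 3)
t=10: X=(7, -6, 5, 3), d=6 → +e4, X_11=(7, -6, 5, 4)
t=11: X=(7, -6, 5, 4), d=5 → -e3, X_12=(7, -6, 4, 4)
t=12: X=(7, -6, 4, 4), d=6 → +e4, X_13=(7, -6, 4, 5)
t=13: X=(7, -6, 4, 5), d=3 → -e2, X_14=(7, -7, 4, 5)
t=14: X=(7, -7, 4, 5), d=3 → -e2, X_15=(7, -8, 4, 5)
t=15: X=(7, -8, 4, 5), d=7 → -e4, X_16=(7, -8, 4, 4)
t=16: X=(7, -8, 4, 4), d=3 → -e2, X_17=(7, -9, 4, 4)
t=17: X=(7, -9, 4, 4), d=6 → +e4, X_18=(7, -9, 4, 5)

6


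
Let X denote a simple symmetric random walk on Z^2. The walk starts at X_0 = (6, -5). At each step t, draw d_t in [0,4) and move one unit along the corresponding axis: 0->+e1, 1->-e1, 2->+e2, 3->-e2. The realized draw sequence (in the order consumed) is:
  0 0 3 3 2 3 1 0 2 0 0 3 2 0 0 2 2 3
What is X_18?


(12, -5)

t=0: X=(6, -5), d=0 → +e1, X_1=(7, -5)
t=1: X=(7, -5), d=0 → +e1, X_2=(8, -5)
t=2: X=(8, -5), d=3 → -e2, X_3=(8, -6)
t=3: X=(8, -6), d=3 → -e2, X_4=(8, -7)
t=4: X=(8, -7), d=2 → +e2, X_5=(8, -6)
t=5: X=(8, -6), d=3 → -e2, X_6=(8, -7)
t=6: X=(8, -7), d=1 → -e1, X_7=(7, -7)
t=7: X=(7, -7), d=0 → +e1, X_8=(8, -7)
t=8: X=(8, -7), d=2 → +e2, X_9=(8, -6)
t=9: X=(8, -6), d=0 → +e1, X_10=(9, -6)
t=10: X=(9, -6), d=0 → +e1, X_11=(10, -6)
t=11: X=(10, -6), d=3 → -e2, X_12=(10, -7)
t=12: X=(10, -7), d=2 → +e2, X_13=(10, -6)
t=13: X=(10, -6), d=0 → +e1, X_14=(11, -6)
t=14: X=(11, -6), d=0 → +e1, X_15=(12, -6)
t=15: X=(12, -6), d=2 → +e2, X_16=(12, -5)
t=16: X=(12, -5), d=2 → +e2, X_17=(12, -4)
t=17: X=(12, -4), d=3 → -e2, X_18=(12, -5)


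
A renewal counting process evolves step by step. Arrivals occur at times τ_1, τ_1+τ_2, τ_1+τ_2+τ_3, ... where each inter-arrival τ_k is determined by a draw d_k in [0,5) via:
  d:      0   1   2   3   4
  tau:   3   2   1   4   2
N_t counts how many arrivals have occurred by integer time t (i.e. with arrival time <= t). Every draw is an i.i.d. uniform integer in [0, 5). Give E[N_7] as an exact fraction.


Inter-arrival values over d=0..4: [3, 2, 1, 4, 2]
Each d has probability 1/5, so the pmf of τ is: f(1) = 1/5, f(2) = 2/5, f(3) = 1/5, f(4) = 1/5
Renewal equation for m(n) = E[N_n]: condition on τ_1 = k (if k <= n, one arrival plus a fresh copy on the remaining n−k steps): m(n) = F(n) + Σ_{k<=n} f(k)·m(n−k), where F(n) = P(τ <= n) and m(0) = 0
m(1) = F(1) = 1/5
m(2) = F(2) + f(1)·m(1) = 3/5 + 1/5·1/5 = 16/25
m(3) = F(3) + f(1)·m(2) + f(2)·m(1) = 4/5 + 1/5·16/25 + 2/5·1/5 = 126/125
m(4) = F(4) + f(1)·m(3) + f(2)·m(2) + f(3)·m(1) = 1 + 1/5·126/125 + 2/5·16/25 + 1/5·1/5 = 936/625
m(5) = F(5) + f(1)·m(4) + f(2)·m(3) + f(3)·m(2) + f(4)·m(1) = 1 + 1/5·936/625 + 2/5·126/125 + 1/5·16/25 + 1/5·1/5 = 5846/3125
m(6) = F(6) + f(1)·m(5) + f(2)·m(4) + f(3)·m(3) + f(4)·m(2) = 1 + 1/5·5846/3125 + 2/5·936/625 + 1/5·126/125 + 1/5·16/25 = 35981/15625
m(7) = F(7) + f(1)·m(6) + f(2)·m(5) + f(3)·m(4) + f(4)·m(3) = 1 + 1/5·35981/15625 + 2/5·5846/3125 + 1/5·936/625 + 1/5·126/125 = 211716/78125
E[N_7] = m(7) = 211716/78125

211716/78125
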